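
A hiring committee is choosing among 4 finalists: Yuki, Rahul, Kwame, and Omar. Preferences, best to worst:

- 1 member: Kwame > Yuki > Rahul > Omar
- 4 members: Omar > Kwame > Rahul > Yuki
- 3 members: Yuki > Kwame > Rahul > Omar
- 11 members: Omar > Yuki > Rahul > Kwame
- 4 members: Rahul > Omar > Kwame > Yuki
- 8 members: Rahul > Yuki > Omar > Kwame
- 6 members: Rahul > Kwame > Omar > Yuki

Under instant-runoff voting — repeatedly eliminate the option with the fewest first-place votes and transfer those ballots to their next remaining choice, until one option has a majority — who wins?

Rahul

Round 1: Yuki 3, Rahul 18, Kwame 1, Omar 15. Eliminate Kwame.
Round 2: Yuki 4, Rahul 18, Omar 15. Eliminate Yuki.
Round 3: Rahul 22, Omar 15. Rahul has a majority.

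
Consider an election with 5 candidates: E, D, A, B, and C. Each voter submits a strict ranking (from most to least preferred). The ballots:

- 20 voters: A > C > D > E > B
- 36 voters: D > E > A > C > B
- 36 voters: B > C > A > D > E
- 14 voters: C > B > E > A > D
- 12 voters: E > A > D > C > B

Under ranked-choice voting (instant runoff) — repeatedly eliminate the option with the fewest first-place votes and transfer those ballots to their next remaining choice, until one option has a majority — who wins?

D

Round 1: E 12, D 36, A 20, B 36, C 14. Eliminate E.
Round 2: D 36, A 32, B 36, C 14. Eliminate C.
Round 3: D 36, A 32, B 50. Eliminate A.
Round 4: D 68, B 50. D has a majority.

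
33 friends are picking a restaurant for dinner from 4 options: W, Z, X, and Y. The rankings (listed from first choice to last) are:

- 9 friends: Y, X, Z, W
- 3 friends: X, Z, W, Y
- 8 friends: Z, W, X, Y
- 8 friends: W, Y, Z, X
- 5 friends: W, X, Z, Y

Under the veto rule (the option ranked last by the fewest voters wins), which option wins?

Last-place votes: W 9, Z 0, X 8, Y 16.
Z is ranked last by the fewest voters, so Z wins.

Z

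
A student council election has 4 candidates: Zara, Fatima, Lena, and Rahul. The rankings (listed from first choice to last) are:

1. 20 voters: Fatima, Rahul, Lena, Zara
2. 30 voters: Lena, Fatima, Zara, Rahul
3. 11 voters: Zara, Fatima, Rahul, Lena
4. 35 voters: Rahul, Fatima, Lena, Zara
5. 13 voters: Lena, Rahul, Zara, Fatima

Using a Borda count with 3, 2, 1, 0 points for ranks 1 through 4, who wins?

Fatima

Zara: 20·0 + 30·1 + 11·3 + 35·0 + 13·1 = 76
Fatima: 20·3 + 30·2 + 11·2 + 35·2 + 13·0 = 212
Lena: 20·1 + 30·3 + 11·0 + 35·1 + 13·3 = 184
Rahul: 20·2 + 30·0 + 11·1 + 35·3 + 13·2 = 182
Fatima has the highest Borda score (212).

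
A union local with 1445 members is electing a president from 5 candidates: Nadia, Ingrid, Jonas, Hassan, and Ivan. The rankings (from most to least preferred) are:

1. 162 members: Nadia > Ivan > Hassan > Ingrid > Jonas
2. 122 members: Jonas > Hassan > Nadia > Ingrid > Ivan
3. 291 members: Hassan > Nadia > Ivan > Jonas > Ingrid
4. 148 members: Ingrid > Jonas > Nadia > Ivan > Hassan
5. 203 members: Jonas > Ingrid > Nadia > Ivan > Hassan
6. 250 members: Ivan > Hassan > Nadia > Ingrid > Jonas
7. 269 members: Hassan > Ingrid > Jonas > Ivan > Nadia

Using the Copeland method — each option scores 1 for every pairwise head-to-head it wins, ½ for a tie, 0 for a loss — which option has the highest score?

Hassan

Nadia: beats Ingrid and Ivan; loses to Jonas and Hassan → score 2.
Ingrid: beats Jonas and Ivan; loses to Nadia and Hassan → score 2.
Jonas: beats Nadia and Ivan; loses to Ingrid and Hassan → score 2.
Hassan: beats Nadia, Ingrid, and Jonas; loses to Ivan → score 3.
Ivan: beats Hassan; loses to Nadia, Ingrid, and Jonas → score 1.
Hassan has the best pairwise record.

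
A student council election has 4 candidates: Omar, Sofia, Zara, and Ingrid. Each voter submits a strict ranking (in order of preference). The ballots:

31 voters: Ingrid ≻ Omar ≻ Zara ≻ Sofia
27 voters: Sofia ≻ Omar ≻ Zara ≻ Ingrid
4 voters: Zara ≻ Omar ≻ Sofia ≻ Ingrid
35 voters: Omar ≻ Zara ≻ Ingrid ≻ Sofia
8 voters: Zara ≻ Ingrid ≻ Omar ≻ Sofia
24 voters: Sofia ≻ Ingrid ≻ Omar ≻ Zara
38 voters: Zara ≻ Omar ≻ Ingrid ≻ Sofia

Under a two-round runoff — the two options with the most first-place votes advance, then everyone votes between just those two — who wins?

Round 1 first-place votes: Omar 35, Sofia 51, Zara 50, Ingrid 31.
Sofia and Zara advance.
Runoff: Sofia is preferred to Zara by 51 voters; Zara by 116.
Zara wins the runoff.

Zara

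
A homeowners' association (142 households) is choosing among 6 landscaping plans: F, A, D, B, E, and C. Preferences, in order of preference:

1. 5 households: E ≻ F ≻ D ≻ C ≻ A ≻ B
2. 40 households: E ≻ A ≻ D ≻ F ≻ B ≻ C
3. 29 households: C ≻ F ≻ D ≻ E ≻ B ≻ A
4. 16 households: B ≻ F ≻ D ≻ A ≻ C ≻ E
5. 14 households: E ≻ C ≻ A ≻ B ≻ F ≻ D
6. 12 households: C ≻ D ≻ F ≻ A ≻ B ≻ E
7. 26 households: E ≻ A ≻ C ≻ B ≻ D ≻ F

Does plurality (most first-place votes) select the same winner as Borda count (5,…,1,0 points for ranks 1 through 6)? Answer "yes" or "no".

Plurality — first-place votes: F 0, A 0, D 0, B 16, E 85, C 41. Winner: E.
Borda — scores: F 330, A 367, D 344, B 241, E 483, C 365. Winner: E.
The two methods agree.

yes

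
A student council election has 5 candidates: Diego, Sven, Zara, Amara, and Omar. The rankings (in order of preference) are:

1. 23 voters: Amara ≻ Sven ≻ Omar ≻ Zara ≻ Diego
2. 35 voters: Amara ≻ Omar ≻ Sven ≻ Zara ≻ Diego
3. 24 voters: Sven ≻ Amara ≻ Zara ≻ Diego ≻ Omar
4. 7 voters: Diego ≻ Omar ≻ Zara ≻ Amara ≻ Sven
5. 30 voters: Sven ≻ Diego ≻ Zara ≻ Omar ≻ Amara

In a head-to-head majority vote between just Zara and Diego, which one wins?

Voters preferring Zara to Diego: 82; preferring Diego to Zara: 37.
Zara wins the head-to-head.

Zara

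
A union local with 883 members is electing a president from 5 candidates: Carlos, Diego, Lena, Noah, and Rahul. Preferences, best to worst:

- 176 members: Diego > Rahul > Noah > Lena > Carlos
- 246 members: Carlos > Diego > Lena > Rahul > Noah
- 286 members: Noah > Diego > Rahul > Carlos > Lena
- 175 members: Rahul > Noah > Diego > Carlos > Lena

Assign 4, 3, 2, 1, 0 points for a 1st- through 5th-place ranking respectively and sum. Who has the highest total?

Diego

Carlos: 176·0 + 246·4 + 286·1 + 175·1 = 1445
Diego: 176·4 + 246·3 + 286·3 + 175·2 = 2650
Lena: 176·1 + 246·2 + 286·0 + 175·0 = 668
Noah: 176·2 + 246·0 + 286·4 + 175·3 = 2021
Rahul: 176·3 + 246·1 + 286·2 + 175·4 = 2046
Diego has the highest Borda score (2650).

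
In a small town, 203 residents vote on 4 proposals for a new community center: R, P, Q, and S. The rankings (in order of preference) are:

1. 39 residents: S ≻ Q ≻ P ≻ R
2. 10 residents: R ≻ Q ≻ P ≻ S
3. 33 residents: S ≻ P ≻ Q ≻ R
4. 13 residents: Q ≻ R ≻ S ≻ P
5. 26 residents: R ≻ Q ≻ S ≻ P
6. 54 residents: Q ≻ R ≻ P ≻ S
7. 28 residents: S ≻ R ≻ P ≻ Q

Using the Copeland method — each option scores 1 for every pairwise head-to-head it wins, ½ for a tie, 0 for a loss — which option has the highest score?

R: beats P and S; loses to Q → score 2.
P: loses to R, Q, and S → score 0.
Q: beats R, P, and S → score 3.
S: beats P; loses to R and Q → score 1.
Q has the best pairwise record.

Q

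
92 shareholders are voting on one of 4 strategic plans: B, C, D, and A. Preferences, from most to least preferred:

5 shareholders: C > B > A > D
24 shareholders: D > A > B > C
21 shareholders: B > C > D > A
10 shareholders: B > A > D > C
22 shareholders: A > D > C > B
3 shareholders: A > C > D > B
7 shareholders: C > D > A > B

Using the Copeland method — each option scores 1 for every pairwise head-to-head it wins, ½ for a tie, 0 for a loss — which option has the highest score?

D

B: beats C; loses to D and A → score 1.
C: loses to B, D, and A → score 0.
D: beats B, C, and A → score 3.
A: beats B and C; loses to D → score 2.
D has the best pairwise record.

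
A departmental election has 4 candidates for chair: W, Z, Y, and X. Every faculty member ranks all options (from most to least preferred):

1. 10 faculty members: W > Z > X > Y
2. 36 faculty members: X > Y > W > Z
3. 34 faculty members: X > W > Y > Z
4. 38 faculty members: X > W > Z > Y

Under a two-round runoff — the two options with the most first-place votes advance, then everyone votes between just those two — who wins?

Round 1 first-place votes: W 10, Z 0, Y 0, X 108.
X and W advance.
Runoff: X is preferred to W by 108 voters; W by 10.
X wins the runoff.

X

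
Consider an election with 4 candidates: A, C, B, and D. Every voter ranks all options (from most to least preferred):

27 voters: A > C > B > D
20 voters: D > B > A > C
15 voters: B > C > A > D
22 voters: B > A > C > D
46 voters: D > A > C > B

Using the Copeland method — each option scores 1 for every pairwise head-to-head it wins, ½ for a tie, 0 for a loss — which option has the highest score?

D

A: beats C and B; loses to D → score 2.
C: beats B; loses to A and D → score 1.
B: loses to A, C, and D → score 0.
D: beats A, C, and B → score 3.
D has the best pairwise record.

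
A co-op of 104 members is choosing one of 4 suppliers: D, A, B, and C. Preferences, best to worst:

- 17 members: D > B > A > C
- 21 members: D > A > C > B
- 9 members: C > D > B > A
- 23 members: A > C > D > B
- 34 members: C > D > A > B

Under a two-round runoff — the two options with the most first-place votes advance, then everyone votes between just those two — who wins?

Round 1 first-place votes: D 38, A 23, B 0, C 43.
C and D advance.
Runoff: C is preferred to D by 66 voters; D by 38.
C wins the runoff.

C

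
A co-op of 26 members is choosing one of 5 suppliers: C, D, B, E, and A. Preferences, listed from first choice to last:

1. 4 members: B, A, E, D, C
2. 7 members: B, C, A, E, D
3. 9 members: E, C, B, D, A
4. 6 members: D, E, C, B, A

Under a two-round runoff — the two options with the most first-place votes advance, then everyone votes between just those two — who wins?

E

Round 1 first-place votes: C 0, D 6, B 11, E 9, A 0.
B and E advance.
Runoff: B is preferred to E by 11 voters; E by 15.
E wins the runoff.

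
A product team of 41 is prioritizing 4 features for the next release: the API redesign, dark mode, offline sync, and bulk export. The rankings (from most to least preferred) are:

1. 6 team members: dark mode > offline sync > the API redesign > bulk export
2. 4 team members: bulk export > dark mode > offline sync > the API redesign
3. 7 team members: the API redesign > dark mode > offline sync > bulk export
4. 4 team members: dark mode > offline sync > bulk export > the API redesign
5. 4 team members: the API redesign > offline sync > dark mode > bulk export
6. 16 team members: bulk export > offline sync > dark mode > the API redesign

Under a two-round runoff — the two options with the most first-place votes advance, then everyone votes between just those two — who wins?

Round 1 first-place votes: the API redesign 11, dark mode 10, offline sync 0, bulk export 20.
bulk export and the API redesign advance.
Runoff: bulk export is preferred to the API redesign by 24 voters; the API redesign by 17.
bulk export wins the runoff.

bulk export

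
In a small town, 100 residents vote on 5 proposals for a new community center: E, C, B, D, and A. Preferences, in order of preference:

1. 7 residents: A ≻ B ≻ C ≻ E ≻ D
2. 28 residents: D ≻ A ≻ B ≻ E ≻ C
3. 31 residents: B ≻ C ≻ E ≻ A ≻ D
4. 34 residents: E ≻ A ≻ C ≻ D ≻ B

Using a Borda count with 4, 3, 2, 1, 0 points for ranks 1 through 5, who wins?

E: 7·1 + 28·1 + 31·2 + 34·4 = 233
C: 7·2 + 28·0 + 31·3 + 34·2 = 175
B: 7·3 + 28·2 + 31·4 + 34·0 = 201
D: 7·0 + 28·4 + 31·0 + 34·1 = 146
A: 7·4 + 28·3 + 31·1 + 34·3 = 245
A has the highest Borda score (245).

A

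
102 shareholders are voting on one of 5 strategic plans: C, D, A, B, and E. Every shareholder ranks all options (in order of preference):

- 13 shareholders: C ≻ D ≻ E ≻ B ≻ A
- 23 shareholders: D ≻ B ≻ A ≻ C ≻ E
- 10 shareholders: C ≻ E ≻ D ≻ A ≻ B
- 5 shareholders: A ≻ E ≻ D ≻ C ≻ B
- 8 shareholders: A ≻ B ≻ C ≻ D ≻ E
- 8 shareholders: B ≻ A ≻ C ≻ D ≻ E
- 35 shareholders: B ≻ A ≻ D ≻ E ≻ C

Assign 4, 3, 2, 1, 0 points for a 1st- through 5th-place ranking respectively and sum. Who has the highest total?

B

C: 13·4 + 23·1 + 10·4 + 5·1 + 8·2 + 8·2 + 35·0 = 152
D: 13·3 + 23·4 + 10·2 + 5·2 + 8·1 + 8·1 + 35·2 = 247
A: 13·0 + 23·2 + 10·1 + 5·4 + 8·4 + 8·3 + 35·3 = 237
B: 13·1 + 23·3 + 10·0 + 5·0 + 8·3 + 8·4 + 35·4 = 278
E: 13·2 + 23·0 + 10·3 + 5·3 + 8·0 + 8·0 + 35·1 = 106
B has the highest Borda score (278).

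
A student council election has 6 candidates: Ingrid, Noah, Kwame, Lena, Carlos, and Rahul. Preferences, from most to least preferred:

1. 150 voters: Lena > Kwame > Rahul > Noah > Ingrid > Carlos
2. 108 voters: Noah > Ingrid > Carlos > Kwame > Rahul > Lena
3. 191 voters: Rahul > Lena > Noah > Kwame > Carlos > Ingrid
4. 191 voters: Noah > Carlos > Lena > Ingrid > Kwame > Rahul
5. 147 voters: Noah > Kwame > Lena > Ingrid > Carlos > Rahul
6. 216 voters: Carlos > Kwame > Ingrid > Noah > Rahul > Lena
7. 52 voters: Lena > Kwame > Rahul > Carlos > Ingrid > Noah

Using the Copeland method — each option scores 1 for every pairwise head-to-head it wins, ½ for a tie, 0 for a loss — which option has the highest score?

Noah

Ingrid: beats Rahul; loses to Noah, Kwame, Lena, and Carlos → score 1.
Noah: beats Ingrid, Kwame, Lena, Carlos, and Rahul → score 5.
Kwame: beats Ingrid, Carlos, and Rahul; loses to Noah and Lena → score 3.
Lena: beats Ingrid, Kwame, Carlos, and Rahul; loses to Noah → score 4.
Carlos: beats Ingrid and Rahul; loses to Noah, Kwame, and Lena → score 2.
Rahul: loses to Ingrid, Noah, Kwame, Lena, and Carlos → score 0.
Noah has the best pairwise record.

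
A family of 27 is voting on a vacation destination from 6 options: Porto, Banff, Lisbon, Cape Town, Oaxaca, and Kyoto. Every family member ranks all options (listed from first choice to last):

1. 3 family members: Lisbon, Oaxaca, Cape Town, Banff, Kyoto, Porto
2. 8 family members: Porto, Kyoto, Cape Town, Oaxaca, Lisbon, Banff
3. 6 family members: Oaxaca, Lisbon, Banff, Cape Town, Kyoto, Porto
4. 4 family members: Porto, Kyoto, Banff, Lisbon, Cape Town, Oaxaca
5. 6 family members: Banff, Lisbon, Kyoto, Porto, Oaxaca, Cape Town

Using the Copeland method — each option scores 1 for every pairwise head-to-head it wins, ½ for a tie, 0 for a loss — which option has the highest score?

Lisbon

Porto: beats Cape Town and Oaxaca; loses to Banff, Lisbon, and Kyoto → score 2.
Banff: beats Porto, Cape Town, and Kyoto; loses to Lisbon and Oaxaca → score 3.
Lisbon: beats Porto, Banff, Cape Town, and Kyoto; loses to Oaxaca → score 4.
Cape Town: loses to Porto, Banff, Lisbon, Oaxaca, and Kyoto → score 0.
Oaxaca: beats Banff, Lisbon, and Cape Town; loses to Porto and Kyoto → score 3.
Kyoto: beats Porto, Cape Town, and Oaxaca; loses to Banff and Lisbon → score 3.
Lisbon has the best pairwise record.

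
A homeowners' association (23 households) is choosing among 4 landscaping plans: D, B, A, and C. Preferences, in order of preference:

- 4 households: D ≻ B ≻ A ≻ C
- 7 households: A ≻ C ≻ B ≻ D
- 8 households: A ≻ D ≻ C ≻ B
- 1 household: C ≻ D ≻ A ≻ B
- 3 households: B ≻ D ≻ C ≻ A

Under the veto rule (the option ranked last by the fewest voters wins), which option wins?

A

Last-place votes: D 7, B 9, A 3, C 4.
A is ranked last by the fewest voters, so A wins.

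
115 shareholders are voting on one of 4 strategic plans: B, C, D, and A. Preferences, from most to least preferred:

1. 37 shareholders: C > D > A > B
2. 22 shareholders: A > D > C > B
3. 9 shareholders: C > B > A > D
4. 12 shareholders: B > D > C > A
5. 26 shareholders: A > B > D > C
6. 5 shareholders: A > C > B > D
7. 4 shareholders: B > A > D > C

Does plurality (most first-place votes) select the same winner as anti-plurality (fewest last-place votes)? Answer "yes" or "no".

Plurality — first-place votes: B 16, C 46, D 0, A 53. Winner: A.
Anti-plurality — last-place votes: B 59, C 30, D 14, A 12. Winner: A.
The two methods agree.

yes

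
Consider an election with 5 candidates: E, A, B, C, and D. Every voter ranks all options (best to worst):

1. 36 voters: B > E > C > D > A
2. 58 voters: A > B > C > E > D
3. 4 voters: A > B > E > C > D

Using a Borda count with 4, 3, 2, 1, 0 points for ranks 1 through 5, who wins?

E: 36·3 + 58·1 + 4·2 = 174
A: 36·0 + 58·4 + 4·4 = 248
B: 36·4 + 58·3 + 4·3 = 330
C: 36·2 + 58·2 + 4·1 = 192
D: 36·1 + 58·0 + 4·0 = 36
B has the highest Borda score (330).

B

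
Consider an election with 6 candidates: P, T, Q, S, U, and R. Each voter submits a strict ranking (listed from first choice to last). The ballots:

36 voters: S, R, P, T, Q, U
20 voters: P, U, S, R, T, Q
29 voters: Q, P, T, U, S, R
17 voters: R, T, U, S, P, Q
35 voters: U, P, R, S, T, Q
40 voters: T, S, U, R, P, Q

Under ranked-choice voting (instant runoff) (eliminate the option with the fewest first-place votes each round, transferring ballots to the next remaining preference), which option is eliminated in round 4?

S

Round 1: P 20, T 40, Q 29, S 36, U 35, R 17. Eliminate R.
Round 2: P 20, T 57, Q 29, S 36, U 35. Eliminate P.
Round 3: T 57, Q 29, S 36, U 55. Eliminate Q.
Round 4: T 86, S 36, U 55. Eliminate S.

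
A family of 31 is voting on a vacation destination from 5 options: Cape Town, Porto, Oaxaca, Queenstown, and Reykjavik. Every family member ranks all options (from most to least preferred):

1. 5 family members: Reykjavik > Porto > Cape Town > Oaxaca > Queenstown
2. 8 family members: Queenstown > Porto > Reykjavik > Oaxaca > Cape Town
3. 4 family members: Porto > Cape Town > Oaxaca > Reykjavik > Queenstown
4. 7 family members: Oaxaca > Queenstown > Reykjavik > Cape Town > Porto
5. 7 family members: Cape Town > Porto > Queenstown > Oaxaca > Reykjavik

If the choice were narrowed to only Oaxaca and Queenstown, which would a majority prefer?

Voters preferring Oaxaca to Queenstown: 16; preferring Queenstown to Oaxaca: 15.
Oaxaca wins the head-to-head.

Oaxaca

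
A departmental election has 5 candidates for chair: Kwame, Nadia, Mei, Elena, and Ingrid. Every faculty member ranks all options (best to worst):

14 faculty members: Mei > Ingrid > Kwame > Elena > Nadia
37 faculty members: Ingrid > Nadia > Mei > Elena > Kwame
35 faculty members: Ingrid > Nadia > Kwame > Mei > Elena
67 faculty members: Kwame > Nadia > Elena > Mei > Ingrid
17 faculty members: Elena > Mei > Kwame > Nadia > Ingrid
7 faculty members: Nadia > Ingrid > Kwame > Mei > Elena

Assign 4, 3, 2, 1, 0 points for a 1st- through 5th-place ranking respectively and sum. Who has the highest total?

Kwame: 14·2 + 37·0 + 35·2 + 67·4 + 17·2 + 7·2 = 414
Nadia: 14·0 + 37·3 + 35·3 + 67·3 + 17·1 + 7·4 = 462
Mei: 14·4 + 37·2 + 35·1 + 67·1 + 17·3 + 7·1 = 290
Elena: 14·1 + 37·1 + 35·0 + 67·2 + 17·4 + 7·0 = 253
Ingrid: 14·3 + 37·4 + 35·4 + 67·0 + 17·0 + 7·3 = 351
Nadia has the highest Borda score (462).

Nadia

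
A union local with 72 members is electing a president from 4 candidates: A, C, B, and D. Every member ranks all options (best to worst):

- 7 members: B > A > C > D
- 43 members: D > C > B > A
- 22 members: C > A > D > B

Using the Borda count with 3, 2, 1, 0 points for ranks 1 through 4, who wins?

A: 7·2 + 43·0 + 22·2 = 58
C: 7·1 + 43·2 + 22·3 = 159
B: 7·3 + 43·1 + 22·0 = 64
D: 7·0 + 43·3 + 22·1 = 151
C has the highest Borda score (159).

C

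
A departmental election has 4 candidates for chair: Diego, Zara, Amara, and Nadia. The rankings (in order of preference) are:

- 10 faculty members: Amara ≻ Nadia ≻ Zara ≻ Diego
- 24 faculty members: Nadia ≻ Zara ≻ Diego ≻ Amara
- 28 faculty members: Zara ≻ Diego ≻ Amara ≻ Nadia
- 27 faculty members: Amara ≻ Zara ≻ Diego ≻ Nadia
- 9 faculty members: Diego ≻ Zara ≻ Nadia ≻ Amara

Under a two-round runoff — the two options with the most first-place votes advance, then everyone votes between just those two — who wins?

Round 1 first-place votes: Diego 9, Zara 28, Amara 37, Nadia 24.
Amara and Zara advance.
Runoff: Amara is preferred to Zara by 37 voters; Zara by 61.
Zara wins the runoff.

Zara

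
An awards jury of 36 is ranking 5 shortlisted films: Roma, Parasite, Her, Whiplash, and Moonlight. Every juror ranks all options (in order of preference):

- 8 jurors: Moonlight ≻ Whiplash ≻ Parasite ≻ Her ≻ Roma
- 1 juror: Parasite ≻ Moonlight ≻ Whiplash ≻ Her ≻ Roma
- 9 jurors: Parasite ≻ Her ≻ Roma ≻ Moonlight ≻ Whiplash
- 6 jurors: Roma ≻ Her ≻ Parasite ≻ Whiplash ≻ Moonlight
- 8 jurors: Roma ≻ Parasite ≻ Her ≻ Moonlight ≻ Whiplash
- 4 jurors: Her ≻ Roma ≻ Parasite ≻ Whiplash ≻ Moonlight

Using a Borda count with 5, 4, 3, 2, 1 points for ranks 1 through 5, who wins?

Roma: 8·1 + 1·1 + 9·3 + 6·5 + 8·5 + 4·4 = 122
Parasite: 8·3 + 1·5 + 9·5 + 6·3 + 8·4 + 4·3 = 136
Her: 8·2 + 1·2 + 9·4 + 6·4 + 8·3 + 4·5 = 122
Whiplash: 8·4 + 1·3 + 9·1 + 6·2 + 8·1 + 4·2 = 72
Moonlight: 8·5 + 1·4 + 9·2 + 6·1 + 8·2 + 4·1 = 88
Parasite has the highest Borda score (136).

Parasite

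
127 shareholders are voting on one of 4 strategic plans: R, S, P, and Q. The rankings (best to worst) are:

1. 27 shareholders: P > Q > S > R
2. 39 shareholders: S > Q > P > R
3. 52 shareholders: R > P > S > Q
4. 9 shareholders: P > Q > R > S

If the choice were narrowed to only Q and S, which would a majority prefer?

S

Voters preferring Q to S: 36; preferring S to Q: 91.
S wins the head-to-head.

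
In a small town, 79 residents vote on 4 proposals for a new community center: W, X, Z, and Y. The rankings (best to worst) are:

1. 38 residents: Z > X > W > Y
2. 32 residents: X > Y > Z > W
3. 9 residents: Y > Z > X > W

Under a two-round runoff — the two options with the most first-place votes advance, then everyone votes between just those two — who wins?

Round 1 first-place votes: W 0, X 32, Z 38, Y 9.
Z and X advance.
Runoff: Z is preferred to X by 47 voters; X by 32.
Z wins the runoff.

Z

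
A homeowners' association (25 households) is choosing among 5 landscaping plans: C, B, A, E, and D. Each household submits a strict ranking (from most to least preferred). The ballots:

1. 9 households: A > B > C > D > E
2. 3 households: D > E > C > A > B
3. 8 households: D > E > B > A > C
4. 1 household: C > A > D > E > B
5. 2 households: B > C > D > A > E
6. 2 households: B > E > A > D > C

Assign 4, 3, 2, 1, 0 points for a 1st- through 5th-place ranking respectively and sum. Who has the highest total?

D

C: 9·2 + 3·2 + 8·0 + 1·4 + 2·3 + 2·0 = 34
B: 9·3 + 3·0 + 8·2 + 1·0 + 2·4 + 2·4 = 59
A: 9·4 + 3·1 + 8·1 + 1·3 + 2·1 + 2·2 = 56
E: 9·0 + 3·3 + 8·3 + 1·1 + 2·0 + 2·3 = 40
D: 9·1 + 3·4 + 8·4 + 1·2 + 2·2 + 2·1 = 61
D has the highest Borda score (61).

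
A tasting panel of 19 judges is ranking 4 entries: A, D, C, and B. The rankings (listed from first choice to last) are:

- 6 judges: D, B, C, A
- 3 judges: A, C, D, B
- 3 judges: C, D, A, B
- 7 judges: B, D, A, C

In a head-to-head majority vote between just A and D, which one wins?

D

Voters preferring A to D: 3; preferring D to A: 16.
D wins the head-to-head.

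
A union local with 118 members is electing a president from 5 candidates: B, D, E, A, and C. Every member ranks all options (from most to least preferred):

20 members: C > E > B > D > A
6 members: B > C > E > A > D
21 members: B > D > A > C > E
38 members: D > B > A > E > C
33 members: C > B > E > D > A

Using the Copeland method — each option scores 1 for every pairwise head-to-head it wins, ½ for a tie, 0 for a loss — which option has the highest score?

B: beats D, E, A, and C → score 4.
D: beats A; ties E and C; loses to B → score 2.
E: ties D and A; loses to B and C → score 1.
A: ties E and C; loses to B and D → score 1.
C: beats E; ties D and A; loses to B → score 2.
B has the best pairwise record.

B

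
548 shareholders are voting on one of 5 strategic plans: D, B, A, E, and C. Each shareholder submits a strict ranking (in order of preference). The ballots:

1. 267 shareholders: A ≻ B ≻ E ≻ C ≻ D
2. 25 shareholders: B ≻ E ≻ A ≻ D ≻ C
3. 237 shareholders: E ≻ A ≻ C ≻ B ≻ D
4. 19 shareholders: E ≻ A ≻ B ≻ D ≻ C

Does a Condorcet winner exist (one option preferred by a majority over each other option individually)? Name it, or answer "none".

Checking pairwise contests:
B beats D 548–0.
A beats B 523–25.
E beats A 281–267.
B beats E 292–256.
B beats C 311–237.
Every option loses at least one head-to-head, so there is no Condorcet winner.

none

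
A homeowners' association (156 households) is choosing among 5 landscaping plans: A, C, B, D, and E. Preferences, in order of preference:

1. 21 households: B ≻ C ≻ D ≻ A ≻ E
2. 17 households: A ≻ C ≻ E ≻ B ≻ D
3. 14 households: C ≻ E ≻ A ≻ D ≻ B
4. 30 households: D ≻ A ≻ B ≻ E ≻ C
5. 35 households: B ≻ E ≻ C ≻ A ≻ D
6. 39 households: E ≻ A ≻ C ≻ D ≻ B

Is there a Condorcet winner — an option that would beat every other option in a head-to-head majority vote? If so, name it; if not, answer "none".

none

Checking pairwise contests:
E beats A 88–68.
A beats C 86–70.
A beats B 100–56.
A beats D 105–51.
B beats E 86–70.
Every option loses at least one head-to-head, so there is no Condorcet winner.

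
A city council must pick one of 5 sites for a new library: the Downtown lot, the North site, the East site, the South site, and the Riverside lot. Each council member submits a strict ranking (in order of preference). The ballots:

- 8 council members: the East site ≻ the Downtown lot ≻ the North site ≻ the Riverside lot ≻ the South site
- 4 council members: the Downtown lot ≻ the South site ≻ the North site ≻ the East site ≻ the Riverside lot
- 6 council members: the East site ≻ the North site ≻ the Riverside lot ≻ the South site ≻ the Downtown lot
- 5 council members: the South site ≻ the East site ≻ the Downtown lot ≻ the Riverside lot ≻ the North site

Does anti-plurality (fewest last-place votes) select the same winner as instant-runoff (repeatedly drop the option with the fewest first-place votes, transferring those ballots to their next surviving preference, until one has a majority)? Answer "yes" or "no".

yes

Anti-plurality — last-place votes: the Downtown lot 6, the North site 5, the East site 0, the South site 8, the Riverside lot 4. Winner: the East site.
Instant-runoff — R1 the Downtown lot 4, the North site 0, the East site 14, the South site 5, the Riverside lot 0 (the East site winner). Winner: the East site.
The two methods agree.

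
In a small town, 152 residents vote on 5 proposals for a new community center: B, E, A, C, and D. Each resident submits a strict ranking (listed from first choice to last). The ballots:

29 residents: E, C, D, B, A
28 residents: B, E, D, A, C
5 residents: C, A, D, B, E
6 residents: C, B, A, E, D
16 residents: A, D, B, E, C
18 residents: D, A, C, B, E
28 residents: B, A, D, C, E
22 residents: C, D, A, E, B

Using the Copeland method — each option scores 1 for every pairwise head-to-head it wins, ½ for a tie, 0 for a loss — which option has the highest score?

B: beats E and A; loses to C and D → score 2.
E: loses to B, A, C, and D → score 0.
A: beats E and C; loses to B and D → score 2.
C: beats B and E; loses to A and D → score 2.
D: beats B, E, A, and C → score 4.
D has the best pairwise record.

D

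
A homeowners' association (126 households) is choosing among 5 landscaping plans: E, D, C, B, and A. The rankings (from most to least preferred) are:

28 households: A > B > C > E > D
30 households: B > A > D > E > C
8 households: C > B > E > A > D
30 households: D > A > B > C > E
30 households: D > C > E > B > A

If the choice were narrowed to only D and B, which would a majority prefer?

Voters preferring D to B: 60; preferring B to D: 66.
B wins the head-to-head.

B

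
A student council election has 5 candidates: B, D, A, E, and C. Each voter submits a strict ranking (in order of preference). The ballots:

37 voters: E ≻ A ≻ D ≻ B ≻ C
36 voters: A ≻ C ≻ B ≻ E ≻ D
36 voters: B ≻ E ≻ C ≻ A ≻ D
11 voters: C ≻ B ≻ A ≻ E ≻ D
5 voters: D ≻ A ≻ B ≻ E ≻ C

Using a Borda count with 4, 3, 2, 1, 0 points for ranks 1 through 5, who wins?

A

B: 37·1 + 36·2 + 36·4 + 11·3 + 5·2 = 296
D: 37·2 + 36·0 + 36·0 + 11·0 + 5·4 = 94
A: 37·3 + 36·4 + 36·1 + 11·2 + 5·3 = 328
E: 37·4 + 36·1 + 36·3 + 11·1 + 5·1 = 308
C: 37·0 + 36·3 + 36·2 + 11·4 + 5·0 = 224
A has the highest Borda score (328).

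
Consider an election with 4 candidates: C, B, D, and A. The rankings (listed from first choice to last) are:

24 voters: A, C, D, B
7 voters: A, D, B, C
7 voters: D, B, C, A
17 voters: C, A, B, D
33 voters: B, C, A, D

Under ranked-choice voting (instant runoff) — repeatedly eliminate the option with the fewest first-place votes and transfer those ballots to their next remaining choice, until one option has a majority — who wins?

Round 1: C 17, B 33, D 7, A 31. Eliminate D.
Round 2: C 17, B 40, A 31. Eliminate C.
Round 3: B 40, A 48. A has a majority.

A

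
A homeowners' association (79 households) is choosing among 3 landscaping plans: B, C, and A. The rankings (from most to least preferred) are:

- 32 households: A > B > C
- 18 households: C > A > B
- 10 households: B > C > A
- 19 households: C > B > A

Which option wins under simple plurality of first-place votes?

C

First-place votes: B 10, C 37, A 32.
C has the most first-place votes.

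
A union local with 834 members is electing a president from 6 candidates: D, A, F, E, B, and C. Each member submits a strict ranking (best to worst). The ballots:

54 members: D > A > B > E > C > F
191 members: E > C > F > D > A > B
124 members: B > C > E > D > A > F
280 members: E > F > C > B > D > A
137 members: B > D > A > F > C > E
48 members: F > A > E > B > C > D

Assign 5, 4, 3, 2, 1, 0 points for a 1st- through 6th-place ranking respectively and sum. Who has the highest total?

E

D: 54·5 + 191·2 + 124·2 + 280·1 + 137·4 + 48·0 = 1728
A: 54·4 + 191·1 + 124·1 + 280·0 + 137·3 + 48·4 = 1134
F: 54·0 + 191·3 + 124·0 + 280·4 + 137·2 + 48·5 = 2207
E: 54·2 + 191·5 + 124·3 + 280·5 + 137·0 + 48·3 = 2979
B: 54·3 + 191·0 + 124·5 + 280·2 + 137·5 + 48·2 = 2123
C: 54·1 + 191·4 + 124·4 + 280·3 + 137·1 + 48·1 = 2339
E has the highest Borda score (2979).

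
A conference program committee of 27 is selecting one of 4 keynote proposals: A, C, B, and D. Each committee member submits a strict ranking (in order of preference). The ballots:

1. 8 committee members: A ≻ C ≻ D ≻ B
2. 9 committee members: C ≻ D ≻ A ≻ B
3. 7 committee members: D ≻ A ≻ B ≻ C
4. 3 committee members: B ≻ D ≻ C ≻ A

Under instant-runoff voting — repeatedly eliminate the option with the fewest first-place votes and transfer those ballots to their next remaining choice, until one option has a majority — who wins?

C

Round 1: A 8, C 9, B 3, D 7. Eliminate B.
Round 2: A 8, C 9, D 10. Eliminate A.
Round 3: C 17, D 10. C has a majority.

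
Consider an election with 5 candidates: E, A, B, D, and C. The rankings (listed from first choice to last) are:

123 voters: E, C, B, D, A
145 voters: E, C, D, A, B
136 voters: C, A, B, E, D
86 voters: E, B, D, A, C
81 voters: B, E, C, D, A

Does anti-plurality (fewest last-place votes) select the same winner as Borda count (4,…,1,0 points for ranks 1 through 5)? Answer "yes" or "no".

yes

Anti-plurality — last-place votes: E 0, A 204, B 145, D 136, C 86. Winner: E.
Borda — scores: E 1795, A 639, B 1100, D 666, C 1510. Winner: E.
The two methods agree.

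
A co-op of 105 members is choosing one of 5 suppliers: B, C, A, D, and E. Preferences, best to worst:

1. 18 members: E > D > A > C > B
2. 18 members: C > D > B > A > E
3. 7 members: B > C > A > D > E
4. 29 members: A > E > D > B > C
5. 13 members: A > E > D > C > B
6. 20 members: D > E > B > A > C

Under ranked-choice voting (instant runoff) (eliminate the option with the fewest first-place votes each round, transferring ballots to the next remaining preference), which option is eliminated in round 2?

E

Round 1: B 7, C 18, A 42, D 20, E 18. Eliminate B.
Round 2: C 25, A 42, D 20, E 18. Eliminate E.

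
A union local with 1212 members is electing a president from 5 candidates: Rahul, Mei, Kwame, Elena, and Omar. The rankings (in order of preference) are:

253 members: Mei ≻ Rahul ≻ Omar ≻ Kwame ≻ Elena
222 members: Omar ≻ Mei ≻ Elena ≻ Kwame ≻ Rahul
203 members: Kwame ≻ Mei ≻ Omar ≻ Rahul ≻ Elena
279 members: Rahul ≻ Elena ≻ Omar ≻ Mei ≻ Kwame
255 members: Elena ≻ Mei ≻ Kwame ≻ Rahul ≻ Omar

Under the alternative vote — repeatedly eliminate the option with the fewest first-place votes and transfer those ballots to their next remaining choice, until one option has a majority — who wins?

Mei

Round 1: Rahul 279, Mei 253, Kwame 203, Elena 255, Omar 222. Eliminate Kwame.
Round 2: Rahul 279, Mei 456, Elena 255, Omar 222. Eliminate Omar.
Round 3: Rahul 279, Mei 678, Elena 255. Mei has a majority.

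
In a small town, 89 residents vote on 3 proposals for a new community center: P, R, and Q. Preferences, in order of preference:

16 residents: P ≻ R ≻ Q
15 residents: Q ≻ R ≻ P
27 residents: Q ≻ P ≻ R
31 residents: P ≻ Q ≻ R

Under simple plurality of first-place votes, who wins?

First-place votes: P 47, R 0, Q 42.
P has the most first-place votes.

P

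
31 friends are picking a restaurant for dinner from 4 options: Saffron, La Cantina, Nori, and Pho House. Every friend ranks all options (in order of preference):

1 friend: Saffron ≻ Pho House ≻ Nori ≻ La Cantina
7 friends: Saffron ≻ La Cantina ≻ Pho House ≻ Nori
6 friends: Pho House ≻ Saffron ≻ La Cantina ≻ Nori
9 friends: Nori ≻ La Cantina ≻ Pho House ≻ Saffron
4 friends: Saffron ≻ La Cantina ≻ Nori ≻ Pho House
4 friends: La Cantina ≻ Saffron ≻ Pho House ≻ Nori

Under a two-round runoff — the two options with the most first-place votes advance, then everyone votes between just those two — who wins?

Saffron

Round 1 first-place votes: Saffron 12, La Cantina 4, Nori 9, Pho House 6.
Saffron and Nori advance.
Runoff: Saffron is preferred to Nori by 22 voters; Nori by 9.
Saffron wins the runoff.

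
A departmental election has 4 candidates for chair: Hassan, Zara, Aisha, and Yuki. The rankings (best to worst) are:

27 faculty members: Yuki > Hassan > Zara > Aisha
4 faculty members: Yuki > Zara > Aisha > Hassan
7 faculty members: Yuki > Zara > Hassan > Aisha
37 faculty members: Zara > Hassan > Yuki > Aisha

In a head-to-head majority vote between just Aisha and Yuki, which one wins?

Voters preferring Aisha to Yuki: 0; preferring Yuki to Aisha: 75.
Yuki wins the head-to-head.

Yuki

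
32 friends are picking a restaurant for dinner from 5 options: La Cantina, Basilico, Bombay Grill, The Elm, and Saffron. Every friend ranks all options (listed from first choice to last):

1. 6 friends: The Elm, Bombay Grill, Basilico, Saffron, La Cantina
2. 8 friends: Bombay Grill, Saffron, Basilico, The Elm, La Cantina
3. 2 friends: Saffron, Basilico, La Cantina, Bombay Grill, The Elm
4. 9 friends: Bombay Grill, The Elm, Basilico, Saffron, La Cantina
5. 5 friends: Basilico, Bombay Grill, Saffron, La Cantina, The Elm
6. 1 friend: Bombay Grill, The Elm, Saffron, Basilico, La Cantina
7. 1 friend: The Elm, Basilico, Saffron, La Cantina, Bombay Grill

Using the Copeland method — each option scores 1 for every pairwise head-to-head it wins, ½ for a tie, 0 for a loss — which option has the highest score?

Bombay Grill

La Cantina: loses to Basilico, Bombay Grill, The Elm, and Saffron → score 0.
Basilico: beats La Cantina and Saffron; loses to Bombay Grill and The Elm → score 2.
Bombay Grill: beats La Cantina, Basilico, The Elm, and Saffron → score 4.
The Elm: beats La Cantina, Basilico, and Saffron; loses to Bombay Grill → score 3.
Saffron: beats La Cantina; loses to Basilico, Bombay Grill, and The Elm → score 1.
Bombay Grill has the best pairwise record.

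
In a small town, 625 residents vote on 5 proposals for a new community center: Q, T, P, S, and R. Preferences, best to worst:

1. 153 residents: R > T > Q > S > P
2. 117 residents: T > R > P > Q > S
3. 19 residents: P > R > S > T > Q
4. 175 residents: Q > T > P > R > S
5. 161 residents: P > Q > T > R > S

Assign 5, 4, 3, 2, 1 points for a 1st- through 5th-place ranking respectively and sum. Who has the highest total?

Q: 153·3 + 117·2 + 19·1 + 175·5 + 161·4 = 2231
T: 153·4 + 117·5 + 19·2 + 175·4 + 161·3 = 2418
P: 153·1 + 117·3 + 19·5 + 175·3 + 161·5 = 1929
S: 153·2 + 117·1 + 19·3 + 175·1 + 161·1 = 816
R: 153·5 + 117·4 + 19·4 + 175·2 + 161·2 = 1981
T has the highest Borda score (2418).

T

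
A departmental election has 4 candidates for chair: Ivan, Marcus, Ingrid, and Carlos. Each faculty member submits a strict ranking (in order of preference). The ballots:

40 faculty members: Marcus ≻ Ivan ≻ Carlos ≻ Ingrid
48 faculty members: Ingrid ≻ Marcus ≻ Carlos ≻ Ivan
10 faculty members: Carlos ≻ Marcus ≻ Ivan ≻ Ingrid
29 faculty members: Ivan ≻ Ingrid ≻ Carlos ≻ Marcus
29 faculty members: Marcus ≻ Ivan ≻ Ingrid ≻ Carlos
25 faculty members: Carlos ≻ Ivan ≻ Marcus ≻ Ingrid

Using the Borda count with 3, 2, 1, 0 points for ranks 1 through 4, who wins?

Marcus

Ivan: 40·2 + 48·0 + 10·1 + 29·3 + 29·2 + 25·2 = 285
Marcus: 40·3 + 48·2 + 10·2 + 29·0 + 29·3 + 25·1 = 348
Ingrid: 40·0 + 48·3 + 10·0 + 29·2 + 29·1 + 25·0 = 231
Carlos: 40·1 + 48·1 + 10·3 + 29·1 + 29·0 + 25·3 = 222
Marcus has the highest Borda score (348).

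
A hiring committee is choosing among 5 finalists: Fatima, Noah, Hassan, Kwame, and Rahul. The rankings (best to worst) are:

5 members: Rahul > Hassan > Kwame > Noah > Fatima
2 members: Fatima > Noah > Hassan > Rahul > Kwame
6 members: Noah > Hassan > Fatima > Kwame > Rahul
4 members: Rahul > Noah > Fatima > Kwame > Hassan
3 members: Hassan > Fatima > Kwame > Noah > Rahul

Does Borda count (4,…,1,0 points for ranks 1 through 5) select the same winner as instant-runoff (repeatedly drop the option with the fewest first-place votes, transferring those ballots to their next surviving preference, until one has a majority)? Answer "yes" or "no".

Borda — scores: Fatima 37, Noah 50, Hassan 49, Kwame 26, Rahul 38. Winner: Noah.
Instant-runoff — R1 Fatima 2, Noah 6, Hassan 3, Kwame 0, Rahul 9 (Kwame out); R2 Fatima 2, Noah 6, Hassan 3, Rahul 9 (Fatima out); R3 Noah 8, Hassan 3, Rahul 9 (Hassan out); R4 Noah 11, Rahul 9 (Noah winner). Winner: Noah.
The two methods agree.

yes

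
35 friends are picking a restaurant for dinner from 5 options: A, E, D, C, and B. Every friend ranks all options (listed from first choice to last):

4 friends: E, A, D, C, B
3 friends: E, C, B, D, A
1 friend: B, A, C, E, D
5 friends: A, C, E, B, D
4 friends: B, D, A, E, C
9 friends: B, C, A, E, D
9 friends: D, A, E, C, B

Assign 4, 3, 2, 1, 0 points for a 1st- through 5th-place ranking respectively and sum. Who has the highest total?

A: 4·3 + 3·0 + 1·3 + 5·4 + 4·2 + 9·2 + 9·3 = 88
E: 4·4 + 3·4 + 1·1 + 5·2 + 4·1 + 9·1 + 9·2 = 70
D: 4·2 + 3·1 + 1·0 + 5·0 + 4·3 + 9·0 + 9·4 = 59
C: 4·1 + 3·3 + 1·2 + 5·3 + 4·0 + 9·3 + 9·1 = 66
B: 4·0 + 3·2 + 1·4 + 5·1 + 4·4 + 9·4 + 9·0 = 67
A has the highest Borda score (88).

A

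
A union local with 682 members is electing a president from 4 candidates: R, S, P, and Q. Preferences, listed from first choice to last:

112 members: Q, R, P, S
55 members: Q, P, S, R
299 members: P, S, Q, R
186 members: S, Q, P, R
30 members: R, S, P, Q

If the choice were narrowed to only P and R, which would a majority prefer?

P

Voters preferring P to R: 540; preferring R to P: 142.
P wins the head-to-head.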